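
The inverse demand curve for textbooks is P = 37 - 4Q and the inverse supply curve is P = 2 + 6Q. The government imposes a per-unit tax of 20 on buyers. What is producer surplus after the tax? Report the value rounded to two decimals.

6.75

Pre-tax equilibrium: 37 - 4Q = 2 + 6Q gives Q* = 3.5, P* = 23.
With the tax, buyers' net willingness to pay falls by 20: (37 - 20) - 4Q = 2 + 6Q, so Q_t = 1.5. Buyers pay P_b = 31; sellers receive P_s = P_b - 20 = 11.
Producer surplus is the triangle above supply below P_s: (1/2)(1.5)(11 - 2) = 6.75.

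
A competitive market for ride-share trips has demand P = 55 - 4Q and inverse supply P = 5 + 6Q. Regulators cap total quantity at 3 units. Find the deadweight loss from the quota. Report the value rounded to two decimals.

Without the quota, 55 - 4Q = 5 + 6Q gives Q* = 5.
At Q = 3 the demand price is 55 - 4(3) = 43 and the supply price is 5 + 6(3) = 23.
Deadweight loss is the triangle between the curves from 3 to 5: (1/2)(43 - 23)(5 - 3) = 20.

20.00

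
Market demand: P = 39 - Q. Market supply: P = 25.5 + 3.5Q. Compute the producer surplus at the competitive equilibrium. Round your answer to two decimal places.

Set 39 - Q = 25.5 + 3.5Q, which gives 13.5 = 4.5Q, so Q* = 3 and P* = 39 - (3) = 36.
The supply curve's price intercept is 25.5, so PS = (1/2)(Q*)(P* - 25.5) = (1/2)(3)(10.5) = 15.75.

15.75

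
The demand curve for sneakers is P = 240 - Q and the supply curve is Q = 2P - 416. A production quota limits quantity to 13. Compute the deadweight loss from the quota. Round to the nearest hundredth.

Rewriting supply in inverse form: P = 208 + 0.5Q.
Without the quota, 240 - Q = 208 + 0.5Q gives Q* = 21.3333.
At Q = 13 the demand price is 240 - (13) = 227 and the supply price is 208 + 0.5(13) = 214.5.
Deadweight loss is the triangle between the curves from 13 to 21.3333: (1/2)(227 - 214.5)(21.3333 - 13) = 52.0833.

52.08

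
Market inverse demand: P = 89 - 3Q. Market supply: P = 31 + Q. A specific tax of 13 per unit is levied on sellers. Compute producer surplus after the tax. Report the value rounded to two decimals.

Pre-tax equilibrium: 89 - 3Q = 31 + Q gives Q* = 14.5, P* = 45.5.
With the tax, sellers need 13 more per unit: 89 - 3Q = 31 + Q + 13, so Q_t = 11.25. Buyers pay P_b = 55.25; sellers receive P_s = P_b - 13 = 42.25.
PS = (1/2)(Q_t)(P_s - 31) = (1/2)(11.25)(11.25) = 63.2812.

63.28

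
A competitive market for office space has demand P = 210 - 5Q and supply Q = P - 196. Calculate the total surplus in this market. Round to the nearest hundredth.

Rewriting supply in inverse form: P = 196 + Q.
Set 210 - 5Q = 196 + Q, which gives 14 = 6Q, so Q* = 2.3333 and P* = 210 - 5(2.3333) = 198.3333.
CS = (1/2)(2.3333)(11.6667) = 13.6111 and PS = (1/2)(2.3333)(2.3333) = 2.7222, so total surplus = 16.3333.

16.33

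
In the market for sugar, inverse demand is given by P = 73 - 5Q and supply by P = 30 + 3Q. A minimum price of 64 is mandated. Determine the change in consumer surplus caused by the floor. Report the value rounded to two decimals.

-64.13

Without the control, 73 - 5Q = 30 + 3Q so Q* = 5.375 and P* = 46.125.
At P = 64, buyers demand (73 - 64)/5 = 1.8 while sellers would supply more, so the quantity traded is 1.8 at price 64.
CS goes from (1/2)(5.375)(26.875) = 72.2266 to 8.1 (computed as (73 - 64)(1.8) - (1/2)(5)(1.8)^2), a change of -64.1266.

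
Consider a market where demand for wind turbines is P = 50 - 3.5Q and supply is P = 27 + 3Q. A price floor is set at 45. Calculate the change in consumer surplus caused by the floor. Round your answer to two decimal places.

-18.34

Free-market equilibrium: 50 - 3.5Q = 27 + 3Q gives Q* = 3.5385, P* = 37.6154.
At P = 45, buyers demand (50 - 45)/3.5 = 1.4286 while sellers would supply more, so the quantity traded is 1.4286 at price 45.
CS goes from (1/2)(3.5385)(12.3846) = 21.9112 to 3.5714 (computed as (50 - 45)(1.4286) - (1/2)(3.5)(1.4286)^2), a change of -18.3398.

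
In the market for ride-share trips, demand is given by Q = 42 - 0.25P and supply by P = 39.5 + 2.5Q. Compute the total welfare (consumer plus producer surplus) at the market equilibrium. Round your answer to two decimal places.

1270.17

Rewriting demand in inverse form: P = 168 - 4Q.
Set 168 - 4Q = 39.5 + 2.5Q, which gives 128.5 = 6.5Q, so Q* = 19.7692 and P* = 168 - 4(19.7692) = 88.9231.
CS = (1/2)(19.7692)(79.0769) = 781.645 and PS = (1/2)(19.7692)(49.4231) = 488.5281, so total surplus = 1270.1731.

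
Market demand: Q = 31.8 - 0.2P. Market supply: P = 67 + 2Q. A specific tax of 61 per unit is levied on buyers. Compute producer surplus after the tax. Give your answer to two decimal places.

19.61

Rewriting demand in inverse form: P = 159 - 5Q.
Pre-tax equilibrium: 159 - 5Q = 67 + 2Q gives Q* = 13.1429, P* = 93.2857.
With the tax, buyers' net willingness to pay falls by 61: (159 - 61) - 5Q = 67 + 2Q, so Q_t = 4.4286. Buyers pay P_b = 136.8571; sellers receive P_s = P_b - 61 = 75.8571.
PS = (1/2)(Q_t)(P_s - 67) = (1/2)(4.4286)(8.8571) = 19.6122.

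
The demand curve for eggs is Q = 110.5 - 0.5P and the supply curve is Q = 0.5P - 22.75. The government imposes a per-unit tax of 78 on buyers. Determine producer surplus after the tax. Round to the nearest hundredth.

594.14

Rewriting demand in inverse form: P = 221 - 2Q.
Rewriting supply in inverse form: P = 45.5 + 2Q.
Pre-tax equilibrium: 221 - 2Q = 45.5 + 2Q gives Q* = 43.875, P* = 133.25.
A tax on buyers shifts demand down by 78: (221 - 78) - 2Q = 45.5 + 2Q, so Q_t = 24.375. Buyers pay P_b = 172.25; sellers receive P_s = P_b - 78 = 94.25.
Producer surplus is the triangle above supply below P_s: (1/2)(24.375)(94.25 - 45.5) = 594.1406.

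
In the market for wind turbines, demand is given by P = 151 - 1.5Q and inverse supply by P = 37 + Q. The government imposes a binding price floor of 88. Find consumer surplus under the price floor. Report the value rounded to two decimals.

Without the control, 151 - 1.5Q = 37 + Q so Q* = 45.6 and P* = 82.6.
At the floor price 88, quantity demanded is (151 - 88)/1.5 = 42; demand is the short side, so Q = 42 trades at P = 88.
CS is the triangle under demand above 88: (1/2)(42)(151 - 88) = 1323.

1323.00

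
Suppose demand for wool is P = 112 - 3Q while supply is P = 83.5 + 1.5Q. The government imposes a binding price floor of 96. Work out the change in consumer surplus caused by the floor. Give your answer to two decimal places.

-17.50

Free-market equilibrium: 112 - 3Q = 83.5 + 1.5Q gives Q* = 6.3333, P* = 93.
At the floor price 96, quantity demanded is (112 - 96)/3 = 5.3333; demand is the short side, so Q = 5.3333 trades at P = 96.
CS goes from (1/2)(6.3333)(19) = 60.1667 to 42.6667 (computed as (112 - 96)(5.3333) - (1/2)(3)(5.3333)^2), a change of -17.5.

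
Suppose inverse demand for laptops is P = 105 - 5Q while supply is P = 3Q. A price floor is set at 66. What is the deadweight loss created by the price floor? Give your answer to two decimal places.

113.42

Without the control, 105 - 5Q = 3Q so Q* = 13.125 and P* = 39.375.
At the floor price 66, quantity demanded is (105 - 66)/5 = 7.8; demand is the short side, so Q = 7.8 trades at P = 66.
At Q = 7.8 the demand price is 66 and the supply price is 23.4. Deadweight loss is the triangle between the curves from 7.8 to 13.125: (1/2)(66 - 23.4)(13.125 - 7.8) = 113.4225.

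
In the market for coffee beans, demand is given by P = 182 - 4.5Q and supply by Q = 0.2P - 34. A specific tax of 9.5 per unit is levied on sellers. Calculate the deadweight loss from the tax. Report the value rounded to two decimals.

4.75

Rewriting supply in inverse form: P = 170 + 5Q.
Without the tax, 182 - 4.5Q = 170 + 5Q so Q* = 1.2632 and P* = 176.3158.
With the tax, sellers need 9.5 more per unit: 182 - 4.5Q = 170 + 5Q + 9.5, so Q_t = 0.2632. Buyers pay P_b = 180.8158; sellers receive P_s = P_b - 9.5 = 171.3158.
The welfare triangle lost has base Q* - Q_t = 1 and height t = 9.5, so DWL = (1/2)(1)(9.5) = 4.75.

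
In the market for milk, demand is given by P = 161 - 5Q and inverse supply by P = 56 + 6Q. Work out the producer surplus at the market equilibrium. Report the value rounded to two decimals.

Equilibrium: 161 - 5Q = 56 + 6Q, so Q* = 9.5455 and P* = 113.2727.
Producer surplus is the triangle above supply below P*: (1/2)(9.5455)(113.2727 - 56) = (1/2)(9.5455)(57.2727) = 273.3471.

273.35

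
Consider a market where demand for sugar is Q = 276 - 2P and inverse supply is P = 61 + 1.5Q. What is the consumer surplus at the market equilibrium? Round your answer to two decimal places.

370.56

Rewriting demand in inverse form: P = 138 - 0.5Q.
Setting demand equal to supply, 77 = 2Q, so Q* = 38.5 and P* = 118.75.
CS is the area between the demand curve and P* from 0 to Q*: (1/2)(38.5)(19.25) = 370.5625.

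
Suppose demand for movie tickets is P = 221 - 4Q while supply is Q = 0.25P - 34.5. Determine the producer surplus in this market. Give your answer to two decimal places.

Rewriting supply in inverse form: P = 138 + 4Q.
Setting demand equal to supply, 83 = 8Q, so Q* = 10.375 and P* = 179.5.
PS is the area between P* and the supply curve from 0 to Q*: (1/2)(10.375)(41.5) = 215.2812.

215.28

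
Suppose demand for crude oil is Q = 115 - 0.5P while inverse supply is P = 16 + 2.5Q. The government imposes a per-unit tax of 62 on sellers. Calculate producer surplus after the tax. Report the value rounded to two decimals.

Rewriting demand in inverse form: P = 230 - 2Q.
Pre-tax equilibrium: 230 - 2Q = 16 + 2.5Q gives Q* = 47.5556, P* = 134.8889.
With the tax, sellers need 62 more per unit: 230 - 2Q = 16 + 2.5Q + 62, so Q_t = 33.7778. Buyers pay P_b = 162.4444; sellers receive P_s = P_b - 62 = 100.4444.
PS = (1/2)(Q_t)(P_s - 16) = (1/2)(33.7778)(84.4444) = 1426.1728.

1426.17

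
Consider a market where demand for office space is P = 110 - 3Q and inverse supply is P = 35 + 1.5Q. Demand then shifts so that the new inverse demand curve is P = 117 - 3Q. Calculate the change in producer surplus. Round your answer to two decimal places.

Initial equilibrium: Q_0 = 16.6667, P_0 = 60; CS_0 = (1/2)(16.6667)(50) = 416.6667, PS_0 = (1/2)(16.6667)(25) = 208.3333.
New equilibrium: 117 - 3Q = 35 + 1.5Q gives Q_1 = 18.2222, P_1 = 62.3333; CS_1 = 498.0741, PS_1 = 249.037.
Change in producer surplus = 249.037 - 208.3333 = 40.7037.

40.70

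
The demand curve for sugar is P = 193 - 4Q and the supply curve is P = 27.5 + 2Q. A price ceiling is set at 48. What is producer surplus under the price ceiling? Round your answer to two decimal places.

Without the control, 193 - 4Q = 27.5 + 2Q so Q* = 27.5833 and P* = 82.6667.
At the ceiling price 48, quantity supplied is (48 - 27.5)/2 = 10.25; supply is the short side, so Q = 10.25 trades at P = 48.
PS is the triangle above supply below 48: (1/2)(10.25)(48 - 27.5) = 105.0625.

105.06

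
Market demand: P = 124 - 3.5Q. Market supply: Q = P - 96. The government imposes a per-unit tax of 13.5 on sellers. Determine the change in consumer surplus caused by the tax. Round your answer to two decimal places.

Rewriting supply in inverse form: P = 96 + Q.
Pre-tax equilibrium: 124 - 3.5Q = 96 + Q gives Q* = 6.2222, P* = 102.2222.
A tax on sellers shifts supply up by 13.5: 124 - 3.5Q = 96 + Q + 13.5, so Q_t = 3.2222. Buyers pay P_b = 112.7222; sellers receive P_s = P_b - 13.5 = 99.2222.
Consumers lose the trapezoid between P* and P_b out to Q_t plus the triangle from Q_t to Q*: change in CS = 18.1698 - 67.7531 = -49.5833.

-49.58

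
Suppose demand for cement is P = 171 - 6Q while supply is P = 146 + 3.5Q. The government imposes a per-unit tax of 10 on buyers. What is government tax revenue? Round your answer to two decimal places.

Pre-tax equilibrium: 171 - 6Q = 146 + 3.5Q gives Q* = 2.6316, P* = 155.2105.
With the tax, buyers' net willingness to pay falls by 10: (171 - 10) - 6Q = 146 + 3.5Q, so Q_t = 1.5789. Buyers pay P_b = 161.5263; sellers receive P_s = P_b - 10 = 151.5263.
Tax revenue = t x Q_t = 10 x 1.5789 = 15.7895.

15.79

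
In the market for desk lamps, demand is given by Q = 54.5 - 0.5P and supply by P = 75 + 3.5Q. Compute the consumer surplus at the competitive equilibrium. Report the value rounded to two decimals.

38.21

Rewriting demand in inverse form: P = 109 - 2Q.
Set 109 - 2Q = 75 + 3.5Q, which gives 34 = 5.5Q, so Q* = 6.1818 and P* = 109 - 2(6.1818) = 96.6364.
The demand choke price is 109, so CS = (1/2)(Q*)(109 - P*) = (1/2)(6.1818)(12.3636) = 38.2149.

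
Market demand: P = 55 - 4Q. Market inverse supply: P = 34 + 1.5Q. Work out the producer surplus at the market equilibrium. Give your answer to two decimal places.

10.93

Setting demand equal to supply, 21 = 5.5Q, so Q* = 3.8182 and P* = 39.7273.
Producer surplus is the triangle above supply below P*: (1/2)(3.8182)(39.7273 - 34) = (1/2)(3.8182)(5.7273) = 10.9339.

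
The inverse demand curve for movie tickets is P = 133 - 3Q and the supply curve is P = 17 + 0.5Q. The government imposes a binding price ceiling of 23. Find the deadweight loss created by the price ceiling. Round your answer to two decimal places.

782.29

Without the control, 133 - 3Q = 17 + 0.5Q so Q* = 33.1429 and P* = 33.5714.
At the ceiling price 23, quantity supplied is (23 - 17)/0.5 = 12; supply is the short side, so Q = 12 trades at P = 23.
The lost-trades triangle has base Q* - 12 = 21.1429 and height equal to the gap between the curves at Q = 12, which is 97 - 23 = 74. DWL = (1/2)(21.1429)(74) = 782.2857.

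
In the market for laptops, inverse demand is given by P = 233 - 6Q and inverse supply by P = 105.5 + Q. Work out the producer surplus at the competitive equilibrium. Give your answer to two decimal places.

165.88

Equilibrium: 233 - 6Q = 105.5 + Q, so Q* = 18.2143 and P* = 123.7143.
The supply curve's price intercept is 105.5, so PS = (1/2)(Q*)(P* - 105.5) = (1/2)(18.2143)(18.2143) = 165.8801.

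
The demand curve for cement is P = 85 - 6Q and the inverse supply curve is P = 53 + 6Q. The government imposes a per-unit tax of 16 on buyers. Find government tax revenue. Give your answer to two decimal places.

21.33

Without the tax, 85 - 6Q = 53 + 6Q so Q* = 2.6667 and P* = 69.
With the tax, buyers' net willingness to pay falls by 16: (85 - 16) - 6Q = 53 + 6Q, so Q_t = 1.3333. Buyers pay P_b = 77; sellers receive P_s = P_b - 16 = 61.
Tax revenue = t x Q_t = 16 x 1.3333 = 21.3333.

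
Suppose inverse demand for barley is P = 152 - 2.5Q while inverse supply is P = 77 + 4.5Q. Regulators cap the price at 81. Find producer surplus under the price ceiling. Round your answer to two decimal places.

1.78

Without the control, 152 - 2.5Q = 77 + 4.5Q so Q* = 10.7143 and P* = 125.2143.
At P = 81, sellers supply (81 - 77)/4.5 = 0.8889 while buyers want more, so the quantity traded is 0.8889 at price 81.
PS is the triangle above supply below 81: (1/2)(0.8889)(81 - 77) = 1.7778.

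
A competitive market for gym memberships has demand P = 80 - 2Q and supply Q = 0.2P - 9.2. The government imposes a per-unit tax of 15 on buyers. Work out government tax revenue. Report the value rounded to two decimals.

Rewriting supply in inverse form: P = 46 + 5Q.
Without the tax, 80 - 2Q = 46 + 5Q so Q* = 4.8571 and P* = 70.2857.
A tax on buyers shifts demand down by 15: (80 - 15) - 2Q = 46 + 5Q, so Q_t = 2.7143. Buyers pay P_b = 74.5714; sellers receive P_s = P_b - 15 = 59.5714.
Revenue is the tax times quantity traded: 15 x 2.7143 = 40.7143.

40.71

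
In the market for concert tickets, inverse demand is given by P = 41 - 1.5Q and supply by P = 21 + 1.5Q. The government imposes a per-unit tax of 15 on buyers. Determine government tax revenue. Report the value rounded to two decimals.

25.00

Without the tax, 41 - 1.5Q = 21 + 1.5Q so Q* = 6.6667 and P* = 31.
A tax on buyers shifts demand down by 15: (41 - 15) - 1.5Q = 21 + 1.5Q, so Q_t = 1.6667. Buyers pay P_b = 38.5; sellers receive P_s = P_b - 15 = 23.5.
Tax revenue = t x Q_t = 15 x 1.6667 = 25.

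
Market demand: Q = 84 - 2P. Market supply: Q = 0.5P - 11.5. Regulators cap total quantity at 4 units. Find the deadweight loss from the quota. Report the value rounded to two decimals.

Rewriting demand in inverse form: P = 42 - 0.5Q.
Rewriting supply in inverse form: P = 23 + 2Q.
Unrestricted equilibrium: Q* = (42 - 23)/(0.5 + 2) = 7.6.
At Q = 4 the demand price is 42 - 0.5(4) = 40 and the supply price is 23 + 2(4) = 31.
Deadweight loss is the triangle between the curves from 4 to 7.6: (1/2)(40 - 31)(7.6 - 4) = 16.2.

16.20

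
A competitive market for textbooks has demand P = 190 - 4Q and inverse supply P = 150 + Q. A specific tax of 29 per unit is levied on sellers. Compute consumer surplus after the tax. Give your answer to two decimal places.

9.68

Pre-tax equilibrium: 190 - 4Q = 150 + Q gives Q* = 8, P* = 158.
With the tax, sellers need 29 more per unit: 190 - 4Q = 150 + Q + 29, so Q_t = 2.2. Buyers pay P_b = 181.2; sellers receive P_s = P_b - 29 = 152.2.
CS = (1/2)(Q_t)(190 - P_b) = (1/2)(2.2)(8.8) = 9.68.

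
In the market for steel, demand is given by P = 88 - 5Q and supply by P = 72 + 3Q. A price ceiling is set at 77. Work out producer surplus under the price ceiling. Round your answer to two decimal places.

Without the control, 88 - 5Q = 72 + 3Q so Q* = 2 and P* = 78.
At the ceiling price 77, quantity supplied is (77 - 72)/3 = 1.6667; supply is the short side, so Q = 1.6667 trades at P = 77.
PS is the triangle above supply below 77: (1/2)(1.6667)(77 - 72) = 4.1667.

4.17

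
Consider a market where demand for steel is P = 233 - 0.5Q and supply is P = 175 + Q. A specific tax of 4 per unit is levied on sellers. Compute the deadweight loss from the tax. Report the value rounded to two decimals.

Pre-tax equilibrium: 233 - 0.5Q = 175 + Q gives Q* = 38.6667, P* = 213.6667.
With the tax, sellers need 4 more per unit: 233 - 0.5Q = 175 + Q + 4, so Q_t = 36. Buyers pay P_b = 215; sellers receive P_s = P_b - 4 = 211.
Deadweight loss is the triangle between the curves from Q_t to Q*: (1/2)(38.6667 - 36)(4) = 5.3333.

5.33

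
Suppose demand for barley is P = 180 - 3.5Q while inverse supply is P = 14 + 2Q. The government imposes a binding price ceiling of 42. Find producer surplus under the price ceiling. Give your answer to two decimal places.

Free-market equilibrium: 180 - 3.5Q = 14 + 2Q gives Q* = 30.1818, P* = 74.3636.
At the ceiling price 42, quantity supplied is (42 - 14)/2 = 14; supply is the short side, so Q = 14 trades at P = 42.
PS is the triangle above supply below 42: (1/2)(14)(42 - 14) = 196.

196.00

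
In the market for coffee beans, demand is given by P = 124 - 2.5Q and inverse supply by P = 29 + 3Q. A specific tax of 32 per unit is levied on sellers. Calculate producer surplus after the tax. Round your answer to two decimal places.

196.81

Without the tax, 124 - 2.5Q = 29 + 3Q so Q* = 17.2727 and P* = 80.8182.
With the tax, sellers need 32 more per unit: 124 - 2.5Q = 29 + 3Q + 32, so Q_t = 11.4545. Buyers pay P_b = 95.3636; sellers receive P_s = P_b - 32 = 63.3636.
Producer surplus is the triangle above supply below P_s: (1/2)(11.4545)(63.3636 - 29) = 196.8099.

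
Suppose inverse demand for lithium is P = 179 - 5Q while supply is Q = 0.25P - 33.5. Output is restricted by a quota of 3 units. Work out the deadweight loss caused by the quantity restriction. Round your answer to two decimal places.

18.00

Rewriting supply in inverse form: P = 134 + 4Q.
Without the quota, 179 - 5Q = 134 + 4Q gives Q* = 5.
At Q = 3 the demand price is 179 - 5(3) = 164 and the supply price is 134 + 4(3) = 146.
DWL = (1/2)(gap between curves at 3) x (Q* - 3) = (1/2)(18)(2) = 18.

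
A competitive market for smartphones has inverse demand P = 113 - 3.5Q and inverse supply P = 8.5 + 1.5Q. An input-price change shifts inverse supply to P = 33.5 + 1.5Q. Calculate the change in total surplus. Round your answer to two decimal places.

Initial equilibrium: Q_0 = 20.9, P_0 = 39.85; CS_0 = (1/2)(20.9)(73.15) = 764.4175, PS_0 = (1/2)(20.9)(31.35) = 327.6075.
New equilibrium: 113 - 3.5Q = 33.5 + 1.5Q gives Q_1 = 15.9, P_1 = 57.35; CS_1 = 442.4175, PS_1 = 189.6075.
Change in total surplus = (442.4175 + 189.6075) - (764.4175 + 327.6075) = -460.

-460.00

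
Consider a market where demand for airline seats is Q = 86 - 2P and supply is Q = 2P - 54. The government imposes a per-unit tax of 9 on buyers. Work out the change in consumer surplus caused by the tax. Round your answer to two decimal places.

Rewriting demand in inverse form: P = 43 - 0.5Q.
Rewriting supply in inverse form: P = 27 + 0.5Q.
Without the tax, 43 - 0.5Q = 27 + 0.5Q so Q* = 16 and P* = 35.
A tax on buyers shifts demand down by 9: (43 - 9) - 0.5Q = 27 + 0.5Q, so Q_t = 7. Buyers pay P_b = 39.5; sellers receive P_s = P_b - 9 = 30.5.
Consumers lose the trapezoid between P* and P_b out to Q_t plus the triangle from Q_t to Q*: change in CS = 12.25 - 64 = -51.75.

-51.75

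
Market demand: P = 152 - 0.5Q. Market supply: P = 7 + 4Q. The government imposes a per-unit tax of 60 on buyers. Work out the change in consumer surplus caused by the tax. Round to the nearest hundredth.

-170.37

Without the tax, 152 - 0.5Q = 7 + 4Q so Q* = 32.2222 and P* = 135.8889.
A tax on buyers shifts demand down by 60: (152 - 60) - 0.5Q = 7 + 4Q, so Q_t = 18.8889. Buyers pay P_b = 142.5556; sellers receive P_s = P_b - 60 = 82.5556.
Consumers lose the trapezoid between P* and P_b out to Q_t plus the triangle from Q_t to Q*: change in CS = 89.1975 - 259.5679 = -170.3704.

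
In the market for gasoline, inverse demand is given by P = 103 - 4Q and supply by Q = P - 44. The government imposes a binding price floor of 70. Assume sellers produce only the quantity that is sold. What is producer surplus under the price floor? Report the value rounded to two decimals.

180.47

Rewriting supply in inverse form: P = 44 + Q.
Without the control, 103 - 4Q = 44 + Q so Q* = 11.8 and P* = 55.8.
At the floor price 70, quantity demanded is (103 - 70)/4 = 8.25; demand is the short side, so Q = 8.25 trades at P = 70.
The supply price at Q = 8.25 is 52.25. PS is the trapezoid between 70 and supply over [0, 8.25]: (1/2)[(70 - 44) + (70 - 52.25)](8.25) = 180.4688.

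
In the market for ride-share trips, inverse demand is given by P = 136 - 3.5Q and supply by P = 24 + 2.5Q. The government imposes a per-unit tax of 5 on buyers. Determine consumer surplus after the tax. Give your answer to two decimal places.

556.55

Without the tax, 136 - 3.5Q = 24 + 2.5Q so Q* = 18.6667 and P* = 70.6667.
With the tax, buyers' net willingness to pay falls by 5: (136 - 5) - 3.5Q = 24 + 2.5Q, so Q_t = 17.8333. Buyers pay P_b = 73.5833; sellers receive P_s = P_b - 5 = 68.5833.
CS = (1/2)(Q_t)(136 - P_b) = (1/2)(17.8333)(62.4167) = 556.5486.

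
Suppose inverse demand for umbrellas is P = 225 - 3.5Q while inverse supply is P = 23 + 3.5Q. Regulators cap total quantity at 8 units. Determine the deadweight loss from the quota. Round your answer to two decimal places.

Without the quota, 225 - 3.5Q = 23 + 3.5Q gives Q* = 28.8571.
At Q = 8 the demand price is 225 - 3.5(8) = 197 and the supply price is 23 + 3.5(8) = 51.
DWL = (1/2)(gap between curves at 8) x (Q* - 8) = (1/2)(146)(20.8571) = 1522.5714.

1522.57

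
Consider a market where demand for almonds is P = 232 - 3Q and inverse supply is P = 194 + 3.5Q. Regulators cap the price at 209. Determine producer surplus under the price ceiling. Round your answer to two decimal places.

Without the control, 232 - 3Q = 194 + 3.5Q so Q* = 5.8462 and P* = 214.4615.
At the ceiling price 209, quantity supplied is (209 - 194)/3.5 = 4.2857; supply is the short side, so Q = 4.2857 trades at P = 209.
PS is the triangle above supply below 209: (1/2)(4.2857)(209 - 194) = 32.1429.

32.14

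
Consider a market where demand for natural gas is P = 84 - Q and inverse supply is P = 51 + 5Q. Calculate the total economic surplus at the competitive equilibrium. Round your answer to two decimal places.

Equilibrium: 84 - Q = 51 + 5Q, so Q* = 5.5 and P* = 78.5.
Total surplus is the full triangle between the curves from 0 to Q*: (1/2)(5.5)(84 - 51) = 90.75.

90.75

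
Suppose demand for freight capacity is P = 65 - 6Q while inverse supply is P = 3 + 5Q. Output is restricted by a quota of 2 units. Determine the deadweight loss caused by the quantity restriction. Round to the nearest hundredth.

Unrestricted equilibrium: Q* = (65 - 3)/(6 + 5) = 5.6364.
At Q = 2 the demand price is 65 - 6(2) = 53 and the supply price is 3 + 5(2) = 13.
Deadweight loss is the triangle between the curves from 2 to 5.6364: (1/2)(53 - 13)(5.6364 - 2) = 72.7273.

72.73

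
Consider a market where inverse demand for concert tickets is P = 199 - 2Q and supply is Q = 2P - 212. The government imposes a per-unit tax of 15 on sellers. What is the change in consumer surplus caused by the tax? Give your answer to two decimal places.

-410.40

Rewriting supply in inverse form: P = 106 + 0.5Q.
Pre-tax equilibrium: 199 - 2Q = 106 + 0.5Q gives Q* = 37.2, P* = 124.6.
A tax on sellers shifts supply up by 15: 199 - 2Q = 106 + 0.5Q + 15, so Q_t = 31.2. Buyers pay P_b = 136.6; sellers receive P_s = P_b - 15 = 121.6.
Consumers lose the trapezoid between P* and P_b out to Q_t plus the triangle from Q_t to Q*: change in CS = 973.44 - 1383.84 = -410.4.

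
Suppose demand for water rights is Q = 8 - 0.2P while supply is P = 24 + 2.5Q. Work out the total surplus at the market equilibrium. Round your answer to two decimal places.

Rewriting demand in inverse form: P = 40 - 5Q.
Setting demand equal to supply, 16 = 7.5Q, so Q* = 2.1333 and P* = 29.3333.
Total surplus is the full triangle between the curves from 0 to Q*: (1/2)(2.1333)(40 - 24) = 17.0667.

17.07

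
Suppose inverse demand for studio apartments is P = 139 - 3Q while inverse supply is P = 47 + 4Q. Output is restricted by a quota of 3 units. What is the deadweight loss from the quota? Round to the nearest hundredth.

Unrestricted equilibrium: Q* = (139 - 47)/(3 + 4) = 13.1429.
At Q = 3 the demand price is 139 - 3(3) = 130 and the supply price is 47 + 4(3) = 59.
Deadweight loss is the triangle between the curves from 3 to 13.1429: (1/2)(130 - 59)(13.1429 - 3) = 360.0714.

360.07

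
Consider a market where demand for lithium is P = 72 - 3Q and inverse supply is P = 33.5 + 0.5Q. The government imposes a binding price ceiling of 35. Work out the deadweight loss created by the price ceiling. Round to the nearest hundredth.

Without the control, 72 - 3Q = 33.5 + 0.5Q so Q* = 11 and P* = 39.
At the ceiling price 35, quantity supplied is (35 - 33.5)/0.5 = 3; supply is the short side, so Q = 3 trades at P = 35.
At Q = 3 the demand price is 63 and the supply price is 35. Deadweight loss is the triangle between the curves from 3 to 11: (1/2)(63 - 35)(11 - 3) = 112.

112.00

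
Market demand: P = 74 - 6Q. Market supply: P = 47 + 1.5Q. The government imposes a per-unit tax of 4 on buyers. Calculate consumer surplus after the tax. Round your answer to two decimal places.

Without the tax, 74 - 6Q = 47 + 1.5Q so Q* = 3.6 and P* = 52.4.
A tax on buyers shifts demand down by 4: (74 - 4) - 6Q = 47 + 1.5Q, so Q_t = 3.0667. Buyers pay P_b = 55.6; sellers receive P_s = P_b - 4 = 51.6.
Consumer surplus is the triangle under demand above P_b: (1/2)(3.0667)(74 - 55.6) = 28.2133.

28.21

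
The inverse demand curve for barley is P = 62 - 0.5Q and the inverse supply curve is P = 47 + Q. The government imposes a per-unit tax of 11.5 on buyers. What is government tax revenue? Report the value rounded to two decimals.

Pre-tax equilibrium: 62 - 0.5Q = 47 + Q gives Q* = 10, P* = 57.
With the tax, buyers' net willingness to pay falls by 11.5: (62 - 11.5) - 0.5Q = 47 + Q, so Q_t = 2.3333. Buyers pay P_b = 60.8333; sellers receive P_s = P_b - 11.5 = 49.3333.
Tax revenue = t x Q_t = 11.5 x 2.3333 = 26.8333.

26.83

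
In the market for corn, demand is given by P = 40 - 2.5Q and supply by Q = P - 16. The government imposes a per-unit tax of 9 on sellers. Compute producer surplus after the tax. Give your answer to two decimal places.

Rewriting supply in inverse form: P = 16 + Q.
Without the tax, 40 - 2.5Q = 16 + Q so Q* = 6.8571 and P* = 22.8571.
With the tax, sellers need 9 more per unit: 40 - 2.5Q = 16 + Q + 9, so Q_t = 4.2857. Buyers pay P_b = 29.2857; sellers receive P_s = P_b - 9 = 20.2857.
PS = (1/2)(Q_t)(P_s - 16) = (1/2)(4.2857)(4.2857) = 9.1837.

9.18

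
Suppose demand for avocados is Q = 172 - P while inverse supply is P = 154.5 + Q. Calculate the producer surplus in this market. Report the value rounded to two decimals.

38.28

Rewriting demand in inverse form: P = 172 - Q.
Setting demand equal to supply, 17.5 = 2Q, so Q* = 8.75 and P* = 163.25.
Producer surplus is the triangle above supply below P*: (1/2)(8.75)(163.25 - 154.5) = (1/2)(8.75)(8.75) = 38.2812.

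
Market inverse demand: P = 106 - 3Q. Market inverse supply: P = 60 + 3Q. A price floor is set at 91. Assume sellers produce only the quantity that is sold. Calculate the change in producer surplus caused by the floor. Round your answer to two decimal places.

Free-market equilibrium: 106 - 3Q = 60 + 3Q gives Q* = 7.6667, P* = 83.
At the floor price 91, quantity demanded is (106 - 91)/3 = 5; demand is the short side, so Q = 5 trades at P = 91.
PS goes from (1/2)(7.6667)(23) = 88.1667 to 117.5 (computed as (91 - 60)(5) - (1/2)(3)(5)^2), a change of 29.3333.

29.33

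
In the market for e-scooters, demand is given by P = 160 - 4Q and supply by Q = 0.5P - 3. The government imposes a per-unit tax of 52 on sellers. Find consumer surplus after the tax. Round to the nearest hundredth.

Rewriting supply in inverse form: P = 6 + 2Q.
Pre-tax equilibrium: 160 - 4Q = 6 + 2Q gives Q* = 25.6667, P* = 57.3333.
With the tax, sellers need 52 more per unit: 160 - 4Q = 6 + 2Q + 52, so Q_t = 17. Buyers pay P_b = 92; sellers receive P_s = P_b - 52 = 40.
CS = (1/2)(Q_t)(160 - P_b) = (1/2)(17)(68) = 578.

578.00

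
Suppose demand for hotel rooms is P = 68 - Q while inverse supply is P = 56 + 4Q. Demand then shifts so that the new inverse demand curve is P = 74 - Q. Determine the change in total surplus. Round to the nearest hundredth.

Initial equilibrium: Q_0 = 2.4, P_0 = 65.6; CS_0 = (1/2)(2.4)(2.4) = 2.88, PS_0 = (1/2)(2.4)(9.6) = 11.52.
New equilibrium: 74 - Q = 56 + 4Q gives Q_1 = 3.6, P_1 = 70.4; CS_1 = 6.48, PS_1 = 25.92.
Change in total surplus = (6.48 + 25.92) - (2.88 + 11.52) = 18.

18.00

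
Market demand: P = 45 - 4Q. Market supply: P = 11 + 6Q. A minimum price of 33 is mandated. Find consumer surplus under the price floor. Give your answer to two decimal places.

Free-market equilibrium: 45 - 4Q = 11 + 6Q gives Q* = 3.4, P* = 31.4.
At P = 33, buyers demand (45 - 33)/4 = 3 while sellers would supply more, so the quantity traded is 3 at price 33.
CS is the triangle under demand above 33: (1/2)(3)(45 - 33) = 18.

18.00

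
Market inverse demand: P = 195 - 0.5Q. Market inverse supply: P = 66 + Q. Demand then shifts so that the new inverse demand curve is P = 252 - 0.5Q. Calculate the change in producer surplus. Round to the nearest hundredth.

Initial equilibrium: Q_0 = 86, P_0 = 152; CS_0 = (1/2)(86)(43) = 1849, PS_0 = (1/2)(86)(86) = 3698.
New equilibrium: 252 - 0.5Q = 66 + Q gives Q_1 = 124, P_1 = 190; CS_1 = 3844, PS_1 = 7688.
Change in producer surplus = 7688 - 3698 = 3990.

3990.00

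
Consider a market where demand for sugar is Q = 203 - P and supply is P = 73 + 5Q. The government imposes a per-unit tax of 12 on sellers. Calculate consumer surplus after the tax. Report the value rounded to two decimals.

Rewriting demand in inverse form: P = 203 - Q.
Without the tax, 203 - Q = 73 + 5Q so Q* = 21.6667 and P* = 181.3333.
With the tax, sellers need 12 more per unit: 203 - Q = 73 + 5Q + 12, so Q_t = 19.6667. Buyers pay P_b = 183.3333; sellers receive P_s = P_b - 12 = 171.3333.
CS = (1/2)(Q_t)(203 - P_b) = (1/2)(19.6667)(19.6667) = 193.3889.

193.39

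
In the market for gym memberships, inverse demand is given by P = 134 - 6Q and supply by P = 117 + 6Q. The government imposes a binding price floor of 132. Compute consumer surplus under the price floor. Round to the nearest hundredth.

0.33

Without the control, 134 - 6Q = 117 + 6Q so Q* = 1.4167 and P* = 125.5.
At the floor price 132, quantity demanded is (134 - 132)/6 = 0.3333; demand is the short side, so Q = 0.3333 trades at P = 132.
CS is the triangle under demand above 132: (1/2)(0.3333)(134 - 132) = 0.3333.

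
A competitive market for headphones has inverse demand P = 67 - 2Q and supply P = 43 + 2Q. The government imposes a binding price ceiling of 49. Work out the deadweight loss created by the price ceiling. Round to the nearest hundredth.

18.00

Free-market equilibrium: 67 - 2Q = 43 + 2Q gives Q* = 6, P* = 55.
At P = 49, sellers supply (49 - 43)/2 = 3 while buyers want more, so the quantity traded is 3 at price 49.
At Q = 3 the demand price is 61 and the supply price is 49. Deadweight loss is the triangle between the curves from 3 to 6: (1/2)(61 - 49)(6 - 3) = 18.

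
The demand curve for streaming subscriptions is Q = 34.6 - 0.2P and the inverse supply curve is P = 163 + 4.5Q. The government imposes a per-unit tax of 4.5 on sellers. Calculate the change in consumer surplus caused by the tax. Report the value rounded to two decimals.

Rewriting demand in inverse form: P = 173 - 5Q.
Pre-tax equilibrium: 173 - 5Q = 163 + 4.5Q gives Q* = 1.0526, P* = 167.7368.
A tax on sellers shifts supply up by 4.5: 173 - 5Q = 163 + 4.5Q + 4.5, so Q_t = 0.5789. Buyers pay P_b = 170.1053; sellers receive P_s = P_b - 4.5 = 165.6053.
Consumers lose the trapezoid between P* and P_b out to Q_t plus the triangle from Q_t to Q*: change in CS = 0.838 - 2.7701 = -1.9321.

-1.93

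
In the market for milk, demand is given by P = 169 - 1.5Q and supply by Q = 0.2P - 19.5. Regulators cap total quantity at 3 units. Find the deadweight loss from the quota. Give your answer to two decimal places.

208.00

Rewriting supply in inverse form: P = 97.5 + 5Q.
Without the quota, 169 - 1.5Q = 97.5 + 5Q gives Q* = 11.
At Q = 3 the demand price is 169 - 1.5(3) = 164.5 and the supply price is 97.5 + 5(3) = 112.5.
Deadweight loss is the triangle between the curves from 3 to 11: (1/2)(164.5 - 112.5)(11 - 3) = 208.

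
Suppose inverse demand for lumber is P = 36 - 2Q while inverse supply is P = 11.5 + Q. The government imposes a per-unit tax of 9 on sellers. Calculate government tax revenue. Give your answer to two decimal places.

46.50

Without the tax, 36 - 2Q = 11.5 + Q so Q* = 8.1667 and P* = 19.6667.
A tax on sellers shifts supply up by 9: 36 - 2Q = 11.5 + Q + 9, so Q_t = 5.1667. Buyers pay P_b = 25.6667; sellers receive P_s = P_b - 9 = 16.6667.
Tax revenue = t x Q_t = 9 x 5.1667 = 46.5.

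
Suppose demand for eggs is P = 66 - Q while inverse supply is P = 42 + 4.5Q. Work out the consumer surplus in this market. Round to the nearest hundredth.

Setting demand equal to supply, 24 = 5.5Q, so Q* = 4.3636 and P* = 61.6364.
Consumer surplus is the triangle under demand above P*: (1/2)(4.3636)(66 - 61.6364) = (1/2)(4.3636)(4.3636) = 9.5207.

9.52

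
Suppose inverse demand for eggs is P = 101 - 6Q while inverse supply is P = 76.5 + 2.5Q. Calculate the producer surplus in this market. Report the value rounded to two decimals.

10.38

Setting demand equal to supply, 24.5 = 8.5Q, so Q* = 2.8824 and P* = 83.7059.
Producer surplus is the triangle above supply below P*: (1/2)(2.8824)(83.7059 - 76.5) = (1/2)(2.8824)(7.2059) = 10.3849.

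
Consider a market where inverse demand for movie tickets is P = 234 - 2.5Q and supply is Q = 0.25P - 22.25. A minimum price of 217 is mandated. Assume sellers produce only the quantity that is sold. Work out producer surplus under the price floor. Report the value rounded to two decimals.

777.92

Rewriting supply in inverse form: P = 89 + 4Q.
Without the control, 234 - 2.5Q = 89 + 4Q so Q* = 22.3077 and P* = 178.2308.
At P = 217, buyers demand (234 - 217)/2.5 = 6.8 while sellers would supply more, so the quantity traded is 6.8 at price 217.
The supply price at Q = 6.8 is 116.2. PS is the trapezoid between 217 and supply over [0, 6.8]: (1/2)[(217 - 89) + (217 - 116.2)](6.8) = 777.92.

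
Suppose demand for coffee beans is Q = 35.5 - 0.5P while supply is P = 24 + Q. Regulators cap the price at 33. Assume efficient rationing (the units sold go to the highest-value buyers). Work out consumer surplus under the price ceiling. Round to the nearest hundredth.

261.00

Rewriting demand in inverse form: P = 71 - 2Q.
Free-market equilibrium: 71 - 2Q = 24 + Q gives Q* = 15.6667, P* = 39.6667.
At the ceiling price 33, quantity supplied is (33 - 24)/1 = 9; supply is the short side, so Q = 9 trades at P = 33.
The demand price at Q = 9 is 53. CS is the trapezoid between demand and 33 over [0, 9]: (1/2)[(71 - 33) + (53 - 33)](9) = 261.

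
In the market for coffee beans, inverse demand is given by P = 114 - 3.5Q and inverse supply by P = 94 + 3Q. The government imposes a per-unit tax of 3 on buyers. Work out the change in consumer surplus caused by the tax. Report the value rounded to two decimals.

Without the tax, 114 - 3.5Q = 94 + 3Q so Q* = 3.0769 and P* = 103.2308.
A tax on buyers shifts demand down by 3: (114 - 3) - 3.5Q = 94 + 3Q, so Q_t = 2.6154. Buyers pay P_b = 104.8462; sellers receive P_s = P_b - 3 = 101.8462.
Consumers lose the trapezoid between P* and P_b out to Q_t plus the triangle from Q_t to Q*: change in CS = 11.9704 - 16.568 = -4.5976.

-4.60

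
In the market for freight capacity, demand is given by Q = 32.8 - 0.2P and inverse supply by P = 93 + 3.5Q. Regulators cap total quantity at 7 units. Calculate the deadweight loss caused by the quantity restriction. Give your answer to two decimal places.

Rewriting demand in inverse form: P = 164 - 5Q.
Unrestricted equilibrium: Q* = (164 - 93)/(5 + 3.5) = 8.3529.
At Q = 7 the demand price is 164 - 5(7) = 129 and the supply price is 93 + 3.5(7) = 117.5.
DWL = (1/2)(gap between curves at 7) x (Q* - 7) = (1/2)(11.5)(1.3529) = 7.7794.

7.78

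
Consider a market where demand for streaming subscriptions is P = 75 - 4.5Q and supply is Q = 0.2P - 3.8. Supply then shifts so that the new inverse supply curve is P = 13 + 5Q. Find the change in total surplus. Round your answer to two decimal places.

Rewriting supply in inverse form: P = 19 + 5Q.
Initial equilibrium: Q_0 = 5.8947, P_0 = 48.4737; CS_0 = (1/2)(5.8947)(26.5263) = 78.1828, PS_0 = (1/2)(5.8947)(29.4737) = 86.8698.
New equilibrium: 75 - 4.5Q = 13 + 5Q gives Q_1 = 6.5263, P_1 = 45.6316; CS_1 = 95.8338, PS_1 = 106.482.
Change in total surplus = (95.8338 + 106.482) - (78.1828 + 86.8698) = 37.2632.

37.26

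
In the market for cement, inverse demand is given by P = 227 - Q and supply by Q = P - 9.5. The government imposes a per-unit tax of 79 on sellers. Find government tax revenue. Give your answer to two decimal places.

Rewriting supply in inverse form: P = 9.5 + Q.
Without the tax, 227 - Q = 9.5 + Q so Q* = 108.75 and P* = 118.25.
A tax on sellers shifts supply up by 79: 227 - Q = 9.5 + Q + 79, so Q_t = 69.25. Buyers pay P_b = 157.75; sellers receive P_s = P_b - 79 = 78.75.
Revenue is the tax times quantity traded: 79 x 69.25 = 5470.75.

5470.75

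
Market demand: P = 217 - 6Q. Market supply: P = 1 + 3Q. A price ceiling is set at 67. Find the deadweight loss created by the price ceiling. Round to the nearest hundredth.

18.00

Without the control, 217 - 6Q = 1 + 3Q so Q* = 24 and P* = 73.
At P = 67, sellers supply (67 - 1)/3 = 22 while buyers want more, so the quantity traded is 22 at price 67.
The lost-trades triangle has base Q* - 22 = 2 and height equal to the gap between the curves at Q = 22, which is 85 - 67 = 18. DWL = (1/2)(2)(18) = 18.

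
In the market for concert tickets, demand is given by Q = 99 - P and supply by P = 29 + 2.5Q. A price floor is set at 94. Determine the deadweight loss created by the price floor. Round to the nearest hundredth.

393.75

Rewriting demand in inverse form: P = 99 - Q.
Free-market equilibrium: 99 - Q = 29 + 2.5Q gives Q* = 20, P* = 79.
At P = 94, buyers demand (99 - 94)/1 = 5 while sellers would supply more, so the quantity traded is 5 at price 94.
At Q = 5 the demand price is 94 and the supply price is 41.5. Deadweight loss is the triangle between the curves from 5 to 20: (1/2)(94 - 41.5)(20 - 5) = 393.75.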